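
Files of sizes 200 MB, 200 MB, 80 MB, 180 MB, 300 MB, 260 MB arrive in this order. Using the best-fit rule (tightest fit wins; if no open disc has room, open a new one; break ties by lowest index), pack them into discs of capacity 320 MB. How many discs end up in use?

5

  200 → disc 1 (new)  [load 200/320]
  200 → disc 2 (new)  [load 200/320]
  80 → disc 1  [load 280/320]
  180 → disc 3 (new)  [load 180/320]
  300 → disc 4 (new)  [load 300/320]
  260 → disc 5 (new)  [load 260/320]
5 discs opened.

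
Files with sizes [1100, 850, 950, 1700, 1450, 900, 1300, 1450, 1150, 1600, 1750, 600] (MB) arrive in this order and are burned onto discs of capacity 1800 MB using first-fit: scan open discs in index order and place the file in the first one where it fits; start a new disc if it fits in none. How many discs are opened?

10

  1100 → disc 1 (new)  [load 1100/1800]
  850 → disc 2 (new)  [load 850/1800]
  950 → disc 2  [load 1800/1800]
  1700 → disc 3 (new)  [load 1700/1800]
  1450 → disc 4 (new)  [load 1450/1800]
  900 → disc 5 (new)  [load 900/1800]
  1300 → disc 6 (new)  [load 1300/1800]
  1450 → disc 7 (new)  [load 1450/1800]
  1150 → disc 8 (new)  [load 1150/1800]
  1600 → disc 9 (new)  [load 1600/1800]
  1750 → disc 10 (new)  [load 1750/1800]
  600 → disc 1  [load 1700/1800]
10 discs opened.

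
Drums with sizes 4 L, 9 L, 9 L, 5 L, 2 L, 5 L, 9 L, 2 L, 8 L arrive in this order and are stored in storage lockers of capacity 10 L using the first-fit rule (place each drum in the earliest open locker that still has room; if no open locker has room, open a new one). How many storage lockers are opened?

  4 → locker 1 (new)  [load 4/10]
  9 → locker 2 (new)  [load 9/10]
  9 → locker 3 (new)  [load 9/10]
  5 → locker 1  [load 9/10]
  2 → locker 4 (new)  [load 2/10]
  5 → locker 4  [load 7/10]
  9 → locker 5 (new)  [load 9/10]
  2 → locker 4  [load 9/10]
  8 → locker 6 (new)  [load 8/10]
6 storage lockers opened.

6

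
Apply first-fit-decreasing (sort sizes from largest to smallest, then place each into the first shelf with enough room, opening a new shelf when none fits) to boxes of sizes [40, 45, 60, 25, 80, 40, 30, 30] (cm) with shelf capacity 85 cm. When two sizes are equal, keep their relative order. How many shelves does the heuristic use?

Sorted descending: 80, 60, 45, 40, 40, 30, 30, 25.
  80 → shelf 1 (new)  [load 80/85]
  60 → shelf 2 (new)  [load 60/85]
  45 → shelf 3 (new)  [load 45/85]
  40 → shelf 3  [load 85/85]
  40 → shelf 4 (new)  [load 40/85]
  30 → shelf 4  [load 70/85]
  30 → shelf 5 (new)  [load 30/85]
  25 → shelf 2  [load 85/85]
5 shelves opened.

5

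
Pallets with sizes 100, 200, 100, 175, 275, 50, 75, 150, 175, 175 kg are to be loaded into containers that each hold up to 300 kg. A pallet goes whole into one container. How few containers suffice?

Total = 275 + 200 + 175 + 175 + 175 + 150 + 100 + 100 + 75 + 50 = 1475 kg.
Lower bound: ⌈1475/300⌉ = 5 containers.
A packing using 6 containers:
  container 1: 275 = 275
  container 2: 200 + 100 = 300
  container 3: 175 + 100 = 275
  container 4: 175 + 75 + 50 = 300
  container 5: 175 = 175
  container 6: 150 = 150
No arrangement into 5 containers stays within capacity, so 6 is optimal.

6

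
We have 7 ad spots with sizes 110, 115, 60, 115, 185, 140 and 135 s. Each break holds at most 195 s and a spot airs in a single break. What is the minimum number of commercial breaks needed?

Total = 185 + 140 + 135 + 115 + 115 + 110 + 60 = 860 s.
Lower bound: ⌈860/195⌉ = 5 commercial breaks.
Also, 6 ad spots each exceed 195/2 s, and no two of those can share a break, so at least 6 commercial breaks are needed.
A packing using 6 commercial breaks:
  break 1: 185 = 185
  break 2: 140 = 140
  break 3: 135 + 60 = 195
  break 4: 115 = 115
  break 5: 115 = 115
  break 6: 110 = 110
This matches the lower bound, so 6 is optimal.

6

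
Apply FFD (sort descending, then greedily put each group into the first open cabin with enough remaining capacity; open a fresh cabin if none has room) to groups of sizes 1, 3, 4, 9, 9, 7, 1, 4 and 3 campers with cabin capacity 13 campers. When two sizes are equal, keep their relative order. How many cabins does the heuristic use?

Sorted descending: 9, 9, 7, 4, 4, 3, 3, 1, 1.
  9 → cabin 1 (new)  [load 9/13]
  9 → cabin 2 (new)  [load 9/13]
  7 → cabin 3 (new)  [load 7/13]
  4 → cabin 1  [load 13/13]
  4 → cabin 2  [load 13/13]
  3 → cabin 3  [load 10/13]
  3 → cabin 3  [load 13/13]
  1 → cabin 4 (new)  [load 1/13]
  1 → cabin 4  [load 2/13]
4 cabins opened.

4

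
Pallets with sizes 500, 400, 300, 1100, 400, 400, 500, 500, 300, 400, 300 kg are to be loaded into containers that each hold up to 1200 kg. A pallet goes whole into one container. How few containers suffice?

Total = 1100 + 500 + 500 + 500 + 400 + 400 + 400 + 400 + 300 + 300 + 300 = 5100 kg.
Lower bound: ⌈5100/1200⌉ = 5 containers.
A packing using 5 containers:
  container 1: 1100 = 1100
  container 2: 500 + 500 = 1000
  container 3: 500 + 400 + 300 = 1200
  container 4: 400 + 400 + 400 = 1200
  container 5: 300 + 300 = 600
This matches the lower bound, so 5 is optimal.

5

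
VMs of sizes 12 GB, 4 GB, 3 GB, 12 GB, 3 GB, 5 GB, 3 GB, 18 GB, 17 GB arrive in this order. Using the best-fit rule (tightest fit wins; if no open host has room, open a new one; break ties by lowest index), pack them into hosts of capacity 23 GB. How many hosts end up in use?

  12 → host 1 (new)  [load 12/23]
  4 → host 1  [load 16/23]
  3 → host 1  [load 19/23]
  12 → host 2 (new)  [load 12/23]
  3 → host 1  [load 22/23]
  5 → host 2  [load 17/23]
  3 → host 2  [load 20/23]
  18 → host 3 (new)  [load 18/23]
  17 → host 4 (new)  [load 17/23]
4 hosts opened.

4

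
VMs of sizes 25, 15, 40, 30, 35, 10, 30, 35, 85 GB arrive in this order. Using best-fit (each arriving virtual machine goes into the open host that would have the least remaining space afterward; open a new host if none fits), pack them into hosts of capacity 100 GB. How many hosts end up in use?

  25 → host 1 (new)  [load 25/100]
  15 → host 1  [load 40/100]
  40 → host 1  [load 80/100]
  30 → host 2 (new)  [load 30/100]
  35 → host 2  [load 65/100]
  10 → host 1  [load 90/100]
  30 → host 2  [load 95/100]
  35 → host 3 (new)  [load 35/100]
  85 → host 4 (new)  [load 85/100]
4 hosts opened.

4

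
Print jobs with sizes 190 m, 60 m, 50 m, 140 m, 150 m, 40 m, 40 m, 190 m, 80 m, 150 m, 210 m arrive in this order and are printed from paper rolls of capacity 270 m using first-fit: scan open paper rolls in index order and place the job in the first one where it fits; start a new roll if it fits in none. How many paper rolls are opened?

6

  190 → roll 1 (new)  [load 190/270]
  60 → roll 1  [load 250/270]
  50 → roll 2 (new)  [load 50/270]
  140 → roll 2  [load 190/270]
  150 → roll 3 (new)  [load 150/270]
  40 → roll 2  [load 230/270]
  40 → roll 2  [load 270/270]
  190 → roll 4 (new)  [load 190/270]
  80 → roll 3  [load 230/270]
  150 → roll 5 (new)  [load 150/270]
  210 → roll 6 (new)  [load 210/270]
6 paper rolls opened.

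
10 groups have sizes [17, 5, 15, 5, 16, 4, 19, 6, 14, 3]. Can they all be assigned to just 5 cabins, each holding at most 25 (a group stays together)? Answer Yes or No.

Yes

A valid assignment using 5 cabins:
  cabin 1: 19 + 6 = 25
  cabin 2: 17 + 5 + 3 = 25
  cabin 3: 16 + 5 + 4 = 25
  cabin 4: 15 = 15
  cabin 5: 14 = 14
Every load is within 25, so 5 cabins suffice.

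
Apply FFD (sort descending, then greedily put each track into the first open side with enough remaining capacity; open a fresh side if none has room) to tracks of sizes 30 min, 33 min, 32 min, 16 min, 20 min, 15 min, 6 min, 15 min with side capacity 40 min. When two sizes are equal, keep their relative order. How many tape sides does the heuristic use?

Sorted descending: 33, 32, 30, 20, 16, 15, 15, 6.
  33 → side 1 (new)  [load 33/40]
  32 → side 2 (new)  [load 32/40]
  30 → side 3 (new)  [load 30/40]
  20 → side 4 (new)  [load 20/40]
  16 → side 4  [load 36/40]
  15 → side 5 (new)  [load 15/40]
  15 → side 5  [load 30/40]
  6 → side 1  [load 39/40]
5 tape sides opened.

5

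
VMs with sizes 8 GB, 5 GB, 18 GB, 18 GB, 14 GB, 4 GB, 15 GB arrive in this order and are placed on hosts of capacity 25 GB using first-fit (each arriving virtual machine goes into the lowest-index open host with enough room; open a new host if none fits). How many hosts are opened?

5

  8 → host 1 (new)  [load 8/25]
  5 → host 1  [load 13/25]
  18 → host 2 (new)  [load 18/25]
  18 → host 3 (new)  [load 18/25]
  14 → host 4 (new)  [load 14/25]
  4 → host 1  [load 17/25]
  15 → host 5 (new)  [load 15/25]
5 hosts opened.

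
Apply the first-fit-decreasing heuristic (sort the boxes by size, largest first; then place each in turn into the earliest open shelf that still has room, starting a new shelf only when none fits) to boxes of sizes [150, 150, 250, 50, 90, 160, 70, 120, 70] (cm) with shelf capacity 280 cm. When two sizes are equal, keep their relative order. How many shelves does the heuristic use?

5

Sorted descending: 250, 160, 150, 150, 120, 90, 70, 70, 50.
  250 → shelf 1 (new)  [load 250/280]
  160 → shelf 2 (new)  [load 160/280]
  150 → shelf 3 (new)  [load 150/280]
  150 → shelf 4 (new)  [load 150/280]
  120 → shelf 2  [load 280/280]
  90 → shelf 3  [load 240/280]
  70 → shelf 4  [load 220/280]
  70 → shelf 5 (new)  [load 70/280]
  50 → shelf 4  [load 270/280]
5 shelves opened.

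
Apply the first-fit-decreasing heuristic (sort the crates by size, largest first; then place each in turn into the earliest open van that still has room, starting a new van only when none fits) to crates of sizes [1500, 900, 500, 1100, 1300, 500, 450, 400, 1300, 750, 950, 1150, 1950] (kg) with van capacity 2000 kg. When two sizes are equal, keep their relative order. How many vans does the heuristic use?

Sorted descending: 1950, 1500, 1300, 1300, 1150, 1100, 950, 900, 750, 500, 500, 450, 400.
  1950 → van 1 (new)  [load 1950/2000]
  1500 → van 2 (new)  [load 1500/2000]
  1300 → van 3 (new)  [load 1300/2000]
  1300 → van 4 (new)  [load 1300/2000]
  1150 → van 5 (new)  [load 1150/2000]
  1100 → van 6 (new)  [load 1100/2000]
  950 → van 7 (new)  [load 950/2000]
  900 → van 6  [load 2000/2000]
  750 → van 5  [load 1900/2000]
  500 → van 2  [load 2000/2000]
  500 → van 3  [load 1800/2000]
  450 → van 4  [load 1750/2000]
  400 → van 7  [load 1350/2000]
7 vans opened.

7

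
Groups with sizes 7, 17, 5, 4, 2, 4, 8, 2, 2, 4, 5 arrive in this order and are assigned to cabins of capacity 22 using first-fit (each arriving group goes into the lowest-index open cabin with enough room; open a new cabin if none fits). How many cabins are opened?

3

  7 → cabin 1 (new)  [load 7/22]
  17 → cabin 2 (new)  [load 17/22]
  5 → cabin 1  [load 12/22]
  4 → cabin 1  [load 16/22]
  2 → cabin 1  [load 18/22]
  4 → cabin 1  [load 22/22]
  8 → cabin 3 (new)  [load 8/22]
  2 → cabin 2  [load 19/22]
  2 → cabin 2  [load 21/22]
  4 → cabin 3  [load 12/22]
  5 → cabin 3  [load 17/22]
3 cabins opened.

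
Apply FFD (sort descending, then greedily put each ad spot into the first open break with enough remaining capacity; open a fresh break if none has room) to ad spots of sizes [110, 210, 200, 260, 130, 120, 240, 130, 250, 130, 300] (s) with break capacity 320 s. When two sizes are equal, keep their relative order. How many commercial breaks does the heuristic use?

Sorted descending: 300, 260, 250, 240, 210, 200, 130, 130, 130, 120, 110.
  300 → break 1 (new)  [load 300/320]
  260 → break 2 (new)  [load 260/320]
  250 → break 3 (new)  [load 250/320]
  240 → break 4 (new)  [load 240/320]
  210 → break 5 (new)  [load 210/320]
  200 → break 6 (new)  [load 200/320]
  130 → break 7 (new)  [load 130/320]
  130 → break 7  [load 260/320]
  130 → break 8 (new)  [load 130/320]
  120 → break 6  [load 320/320]
  110 → break 5  [load 320/320]
8 commercial breaks opened.

8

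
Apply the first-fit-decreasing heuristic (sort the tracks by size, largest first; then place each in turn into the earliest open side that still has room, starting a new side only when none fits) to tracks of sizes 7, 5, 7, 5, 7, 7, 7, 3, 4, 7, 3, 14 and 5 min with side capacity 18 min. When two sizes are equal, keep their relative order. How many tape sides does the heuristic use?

Sorted descending: 14, 7, 7, 7, 7, 7, 7, 5, 5, 5, 4, 3, 3.
  14 → side 1 (new)  [load 14/18]
  7 → side 2 (new)  [load 7/18]
  7 → side 2  [load 14/18]
  7 → side 3 (new)  [load 7/18]
  7 → side 3  [load 14/18]
  7 → side 4 (new)  [load 7/18]
  7 → side 4  [load 14/18]
  5 → side 5 (new)  [load 5/18]
  5 → side 5  [load 10/18]
  5 → side 5  [load 15/18]
  4 → side 1  [load 18/18]
  3 → side 2  [load 17/18]
  3 → side 3  [load 17/18]
5 tape sides opened.

5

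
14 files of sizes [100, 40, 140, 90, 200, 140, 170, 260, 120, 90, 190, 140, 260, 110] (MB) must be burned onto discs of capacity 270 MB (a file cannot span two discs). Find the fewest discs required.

Total = 260 + 260 + 200 + 190 + 170 + 140 + 140 + 140 + 120 + 110 + 100 + 90 + 90 + 40 = 2050 MB.
Lower bound: ⌈2050/270⌉ = 8 discs.
A packing using 9 discs:
  disc 1: 260 = 260
  disc 2: 260 = 260
  disc 3: 200 + 40 = 240
  disc 4: 190 = 190
  disc 5: 170 + 100 = 270
  disc 6: 140 + 120 = 260
  disc 7: 140 + 110 = 250
  disc 8: 140 + 90 = 230
  disc 9: 90 = 90
No arrangement into 8 discs stays within capacity, so 9 is optimal.

9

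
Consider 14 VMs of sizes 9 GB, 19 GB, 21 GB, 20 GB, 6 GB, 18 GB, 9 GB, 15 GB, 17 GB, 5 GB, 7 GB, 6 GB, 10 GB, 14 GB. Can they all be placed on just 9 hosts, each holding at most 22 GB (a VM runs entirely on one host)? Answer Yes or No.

Yes

A valid assignment using 9 hosts:
  host 1: 21 = 21
  host 2: 20 = 20
  host 3: 19 = 19
  host 4: 18 = 18
  host 5: 17 + 5 = 22
  host 6: 15 + 7 = 22
  host 7: 14 + 6 = 20
  host 8: 10 + 9 = 19
  host 9: 9 + 6 = 15
Every load is within 22 GB, so 9 hosts suffice.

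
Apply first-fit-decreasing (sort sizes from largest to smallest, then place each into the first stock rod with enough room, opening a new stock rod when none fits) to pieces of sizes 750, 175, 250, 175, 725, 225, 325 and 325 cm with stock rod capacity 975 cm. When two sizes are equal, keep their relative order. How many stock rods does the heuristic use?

4

Sorted descending: 750, 725, 325, 325, 250, 225, 175, 175.
  750 → stock rod 1 (new)  [load 750/975]
  725 → stock rod 2 (new)  [load 725/975]
  325 → stock rod 3 (new)  [load 325/975]
  325 → stock rod 3  [load 650/975]
  250 → stock rod 2  [load 975/975]
  225 → stock rod 1  [load 975/975]
  175 → stock rod 3  [load 825/975]
  175 → stock rod 4 (new)  [load 175/975]
4 stock rods opened.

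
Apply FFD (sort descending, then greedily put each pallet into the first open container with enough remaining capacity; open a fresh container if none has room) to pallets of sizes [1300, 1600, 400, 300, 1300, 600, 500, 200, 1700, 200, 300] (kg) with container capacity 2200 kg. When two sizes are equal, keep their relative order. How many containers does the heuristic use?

4

Sorted descending: 1700, 1600, 1300, 1300, 600, 500, 400, 300, 300, 200, 200.
  1700 → container 1 (new)  [load 1700/2200]
  1600 → container 2 (new)  [load 1600/2200]
  1300 → container 3 (new)  [load 1300/2200]
  1300 → container 4 (new)  [load 1300/2200]
  600 → container 2  [load 2200/2200]
  500 → container 1  [load 2200/2200]
  400 → container 3  [load 1700/2200]
  300 → container 3  [load 2000/2200]
  300 → container 4  [load 1600/2200]
  200 → container 3  [load 2200/2200]
  200 → container 4  [load 1800/2200]
4 containers opened.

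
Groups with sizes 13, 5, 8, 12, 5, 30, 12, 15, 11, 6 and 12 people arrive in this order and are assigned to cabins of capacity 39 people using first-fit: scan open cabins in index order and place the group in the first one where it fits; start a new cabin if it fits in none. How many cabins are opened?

  13 → cabin 1 (new)  [load 13/39]
  5 → cabin 1  [load 18/39]
  8 → cabin 1  [load 26/39]
  12 → cabin 1  [load 38/39]
  5 → cabin 2 (new)  [load 5/39]
  30 → cabin 2  [load 35/39]
  12 → cabin 3 (new)  [load 12/39]
  15 → cabin 3  [load 27/39]
  11 → cabin 3  [load 38/39]
  6 → cabin 4 (new)  [load 6/39]
  12 → cabin 4  [load 18/39]
4 cabins opened.

4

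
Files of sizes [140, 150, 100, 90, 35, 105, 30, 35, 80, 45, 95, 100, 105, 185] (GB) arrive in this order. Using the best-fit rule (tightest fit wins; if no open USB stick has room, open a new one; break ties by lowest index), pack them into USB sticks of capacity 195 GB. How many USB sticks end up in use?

  140 → USB stick 1 (new)  [load 140/195]
  150 → USB stick 2 (new)  [load 150/195]
  100 → USB stick 3 (new)  [load 100/195]
  90 → USB stick 3  [load 190/195]
  35 → USB stick 2  [load 185/195]
  105 → USB stick 4 (new)  [load 105/195]
  30 → USB stick 1  [load 170/195]
  35 → USB stick 4  [load 140/195]
  80 → USB stick 5 (new)  [load 80/195]
  45 → USB stick 4  [load 185/195]
  95 → USB stick 5  [load 175/195]
  100 → USB stick 6 (new)  [load 100/195]
  105 → USB stick 7 (new)  [load 105/195]
  185 → USB stick 8 (new)  [load 185/195]
8 USB sticks opened.

8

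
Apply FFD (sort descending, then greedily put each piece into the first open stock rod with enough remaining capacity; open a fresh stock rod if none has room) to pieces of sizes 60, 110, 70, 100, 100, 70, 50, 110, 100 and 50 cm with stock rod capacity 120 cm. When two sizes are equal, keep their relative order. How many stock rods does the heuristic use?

Sorted descending: 110, 110, 100, 100, 100, 70, 70, 60, 50, 50.
  110 → stock rod 1 (new)  [load 110/120]
  110 → stock rod 2 (new)  [load 110/120]
  100 → stock rod 3 (new)  [load 100/120]
  100 → stock rod 4 (new)  [load 100/120]
  100 → stock rod 5 (new)  [load 100/120]
  70 → stock rod 6 (new)  [load 70/120]
  70 → stock rod 7 (new)  [load 70/120]
  60 → stock rod 8 (new)  [load 60/120]
  50 → stock rod 6  [load 120/120]
  50 → stock rod 7  [load 120/120]
8 stock rods opened.

8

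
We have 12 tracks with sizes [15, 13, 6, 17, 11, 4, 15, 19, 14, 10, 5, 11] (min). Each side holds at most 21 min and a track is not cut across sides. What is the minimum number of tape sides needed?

Total = 19 + 17 + 15 + 15 + 14 + 13 + 11 + 11 + 10 + 6 + 5 + 4 = 140 min.
Lower bound: ⌈140/21⌉ = 7 tape sides.
Also, 8 tracks each exceed 21/2 min, and no two of those can share a side, so at least 8 tape sides are needed.
A packing using 8 tape sides:
  side 1: 19 = 19
  side 2: 17 + 4 = 21
  side 3: 15 + 6 = 21
  side 4: 15 + 5 = 20
  side 5: 14 = 14
  side 6: 13 = 13
  side 7: 11 + 10 = 21
  side 8: 11 = 11
This matches the lower bound, so 8 is optimal.

8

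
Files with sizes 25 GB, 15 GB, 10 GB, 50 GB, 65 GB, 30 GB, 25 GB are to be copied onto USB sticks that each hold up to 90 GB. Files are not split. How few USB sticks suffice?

Total = 65 + 50 + 30 + 25 + 25 + 15 + 10 = 220 GB.
Lower bound: ⌈220/90⌉ = 3 USB sticks.
A packing using 3 USB sticks:
  USB stick 1: 65 + 25 = 90
  USB stick 2: 50 + 30 + 10 = 90
  USB stick 3: 25 + 15 = 40
This matches the lower bound, so 3 is optimal.

3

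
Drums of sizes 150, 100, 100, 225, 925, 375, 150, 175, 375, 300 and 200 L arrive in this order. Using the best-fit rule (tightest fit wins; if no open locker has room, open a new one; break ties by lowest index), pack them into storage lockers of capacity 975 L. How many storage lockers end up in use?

4

  150 → locker 1 (new)  [load 150/975]
  100 → locker 1  [load 250/975]
  100 → locker 1  [load 350/975]
  225 → locker 1  [load 575/975]
  925 → locker 2 (new)  [load 925/975]
  375 → locker 1  [load 950/975]
  150 → locker 3 (new)  [load 150/975]
  175 → locker 3  [load 325/975]
  375 → locker 3  [load 700/975]
  300 → locker 4 (new)  [load 300/975]
  200 → locker 3  [load 900/975]
4 storage lockers opened.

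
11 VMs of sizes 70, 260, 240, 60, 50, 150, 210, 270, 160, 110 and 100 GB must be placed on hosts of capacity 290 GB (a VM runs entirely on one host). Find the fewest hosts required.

7

Total = 270 + 260 + 240 + 210 + 160 + 150 + 110 + 100 + 70 + 60 + 50 = 1680 GB.
Lower bound: ⌈1680/290⌉ = 6 hosts.
A packing using 7 hosts:
  host 1: 270 = 270
  host 2: 260 = 260
  host 3: 240 + 50 = 290
  host 4: 210 + 70 = 280
  host 5: 160 + 110 = 270
  host 6: 150 + 100 = 250
  host 7: 60 = 60
No arrangement into 6 hosts stays within capacity, so 7 is optimal.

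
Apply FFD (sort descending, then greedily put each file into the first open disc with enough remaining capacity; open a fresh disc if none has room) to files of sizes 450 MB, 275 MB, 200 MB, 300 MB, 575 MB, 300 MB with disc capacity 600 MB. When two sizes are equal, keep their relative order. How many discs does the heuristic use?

4

Sorted descending: 575, 450, 300, 300, 275, 200.
  575 → disc 1 (new)  [load 575/600]
  450 → disc 2 (new)  [load 450/600]
  300 → disc 3 (new)  [load 300/600]
  300 → disc 3  [load 600/600]
  275 → disc 4 (new)  [load 275/600]
  200 → disc 4  [load 475/600]
4 discs opened.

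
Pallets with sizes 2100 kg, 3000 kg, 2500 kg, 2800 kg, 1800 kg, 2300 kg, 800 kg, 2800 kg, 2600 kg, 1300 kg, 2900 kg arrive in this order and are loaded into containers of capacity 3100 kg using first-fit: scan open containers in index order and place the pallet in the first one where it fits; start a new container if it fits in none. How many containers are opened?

9

  2100 → container 1 (new)  [load 2100/3100]
  3000 → container 2 (new)  [load 3000/3100]
  2500 → container 3 (new)  [load 2500/3100]
  2800 → container 4 (new)  [load 2800/3100]
  1800 → container 5 (new)  [load 1800/3100]
  2300 → container 6 (new)  [load 2300/3100]
  800 → container 1  [load 2900/3100]
  2800 → container 7 (new)  [load 2800/3100]
  2600 → container 8 (new)  [load 2600/3100]
  1300 → container 5  [load 3100/3100]
  2900 → container 9 (new)  [load 2900/3100]
9 containers opened.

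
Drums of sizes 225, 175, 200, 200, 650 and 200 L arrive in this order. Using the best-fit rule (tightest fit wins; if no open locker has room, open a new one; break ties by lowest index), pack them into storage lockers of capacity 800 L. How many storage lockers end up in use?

  225 → locker 1 (new)  [load 225/800]
  175 → locker 1  [load 400/800]
  200 → locker 1  [load 600/800]
  200 → locker 1  [load 800/800]
  650 → locker 2 (new)  [load 650/800]
  200 → locker 3 (new)  [load 200/800]
3 storage lockers opened.

3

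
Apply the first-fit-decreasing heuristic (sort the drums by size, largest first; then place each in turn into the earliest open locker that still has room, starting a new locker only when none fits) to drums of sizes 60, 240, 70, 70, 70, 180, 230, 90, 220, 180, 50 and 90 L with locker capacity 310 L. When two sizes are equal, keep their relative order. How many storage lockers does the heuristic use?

Sorted descending: 240, 230, 220, 180, 180, 90, 90, 70, 70, 70, 60, 50.
  240 → locker 1 (new)  [load 240/310]
  230 → locker 2 (new)  [load 230/310]
  220 → locker 3 (new)  [load 220/310]
  180 → locker 4 (new)  [load 180/310]
  180 → locker 5 (new)  [load 180/310]
  90 → locker 3  [load 310/310]
  90 → locker 4  [load 270/310]
  70 → locker 1  [load 310/310]
  70 → locker 2  [load 300/310]
  70 → locker 5  [load 250/310]
  60 → locker 5  [load 310/310]
  50 → locker 6 (new)  [load 50/310]
6 storage lockers opened.

6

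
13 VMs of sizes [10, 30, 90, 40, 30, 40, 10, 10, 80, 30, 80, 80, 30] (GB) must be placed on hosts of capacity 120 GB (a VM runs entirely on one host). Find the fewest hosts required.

Total = 90 + 80 + 80 + 80 + 40 + 40 + 30 + 30 + 30 + 30 + 10 + 10 + 10 = 560 GB.
Lower bound: ⌈560/120⌉ = 5 hosts.
A packing using 5 hosts:
  host 1: 90 + 30 = 120
  host 2: 80 + 40 = 120
  host 3: 80 + 40 = 120
  host 4: 80 + 30 + 10 = 120
  host 5: 30 + 30 + 10 + 10 = 80
This matches the lower bound, so 5 is optimal.

5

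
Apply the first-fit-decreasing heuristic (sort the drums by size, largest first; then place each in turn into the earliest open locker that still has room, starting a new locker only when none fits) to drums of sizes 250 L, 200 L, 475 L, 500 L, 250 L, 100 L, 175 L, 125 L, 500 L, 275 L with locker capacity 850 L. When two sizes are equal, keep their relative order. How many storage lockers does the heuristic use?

4

Sorted descending: 500, 500, 475, 275, 250, 250, 200, 175, 125, 100.
  500 → locker 1 (new)  [load 500/850]
  500 → locker 2 (new)  [load 500/850]
  475 → locker 3 (new)  [load 475/850]
  275 → locker 1  [load 775/850]
  250 → locker 2  [load 750/850]
  250 → locker 3  [load 725/850]
  200 → locker 4 (new)  [load 200/850]
  175 → locker 4  [load 375/850]
  125 → locker 3  [load 850/850]
  100 → locker 2  [load 850/850]
4 storage lockers opened.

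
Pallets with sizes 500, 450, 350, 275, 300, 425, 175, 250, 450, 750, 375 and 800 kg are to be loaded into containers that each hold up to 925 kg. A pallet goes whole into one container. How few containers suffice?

6

Total = 800 + 750 + 500 + 450 + 450 + 425 + 375 + 350 + 300 + 275 + 250 + 175 = 5100 kg.
Lower bound: ⌈5100/925⌉ = 6 containers.
A packing using 6 containers:
  container 1: 800 = 800
  container 2: 750 + 175 = 925
  container 3: 500 + 425 = 925
  container 4: 450 + 450 = 900
  container 5: 375 + 350 = 725
  container 6: 300 + 275 + 250 = 825
This matches the lower bound, so 6 is optimal.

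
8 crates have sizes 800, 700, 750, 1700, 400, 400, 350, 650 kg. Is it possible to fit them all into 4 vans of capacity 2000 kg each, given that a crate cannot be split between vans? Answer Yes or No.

A valid assignment using 4 vans:
  van 1: 1700 = 1700
  van 2: 800 + 750 + 400 = 1950
  van 3: 700 + 650 + 400 = 1750
  van 4: 350 = 350
Every load is within 2000 kg, so 4 vans suffice.

Yes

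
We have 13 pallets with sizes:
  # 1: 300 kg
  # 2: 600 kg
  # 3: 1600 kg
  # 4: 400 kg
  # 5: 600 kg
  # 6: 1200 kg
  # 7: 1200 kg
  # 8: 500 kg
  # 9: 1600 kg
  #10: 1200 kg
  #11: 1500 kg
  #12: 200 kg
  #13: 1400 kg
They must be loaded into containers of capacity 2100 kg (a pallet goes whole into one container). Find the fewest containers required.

Total = 1600 + 1600 + 1500 + 1400 + 1200 + 1200 + 1200 + 600 + 600 + 500 + 400 + 300 + 200 = 12300 kg.
Lower bound: ⌈12300/2100⌉ = 6 containers.
Also, 7 pallets each exceed 1050 kg, and no two of those can share a container, so at least 7 containers are needed.
A packing using 7 containers:
  container 1: 1600 + 500 = 2100
  container 2: 1600 + 400 = 2000
  container 3: 1500 + 600 = 2100
  container 4: 1400 + 600 = 2000
  container 5: 1200 + 300 + 200 = 1700
  container 6: 1200 = 1200
  container 7: 1200 = 1200
This matches the lower bound, so 7 is optimal.

7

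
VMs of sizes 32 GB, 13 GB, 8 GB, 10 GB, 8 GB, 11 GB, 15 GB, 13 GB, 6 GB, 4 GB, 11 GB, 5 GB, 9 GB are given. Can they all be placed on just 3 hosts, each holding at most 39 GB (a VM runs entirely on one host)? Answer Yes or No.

Total = 145 GB; ⌈145/39⌉ = 4.
At least 4 hosts are required, but only 3 are allowed.

No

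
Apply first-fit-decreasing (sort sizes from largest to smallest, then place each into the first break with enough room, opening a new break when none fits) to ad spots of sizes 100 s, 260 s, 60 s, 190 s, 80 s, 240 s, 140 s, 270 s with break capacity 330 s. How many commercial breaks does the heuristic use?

5

Sorted descending: 270, 260, 240, 190, 140, 100, 80, 60.
  270 → break 1 (new)  [load 270/330]
  260 → break 2 (new)  [load 260/330]
  240 → break 3 (new)  [load 240/330]
  190 → break 4 (new)  [load 190/330]
  140 → break 4  [load 330/330]
  100 → break 5 (new)  [load 100/330]
  80 → break 3  [load 320/330]
  60 → break 1  [load 330/330]
5 commercial breaks opened.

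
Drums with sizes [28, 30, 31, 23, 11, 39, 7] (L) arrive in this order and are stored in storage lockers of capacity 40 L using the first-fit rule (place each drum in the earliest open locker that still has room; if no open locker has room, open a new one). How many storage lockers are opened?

5

  28 → locker 1 (new)  [load 28/40]
  30 → locker 2 (new)  [load 30/40]
  31 → locker 3 (new)  [load 31/40]
  23 → locker 4 (new)  [load 23/40]
  11 → locker 1  [load 39/40]
  39 → locker 5 (new)  [load 39/40]
  7 → locker 2  [load 37/40]
5 storage lockers opened.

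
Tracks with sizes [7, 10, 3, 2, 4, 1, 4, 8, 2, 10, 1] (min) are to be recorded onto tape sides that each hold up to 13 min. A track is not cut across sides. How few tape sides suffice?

Total = 10 + 10 + 8 + 7 + 4 + 4 + 3 + 2 + 2 + 1 + 1 = 52 min.
Lower bound: ⌈52/13⌉ = 4 tape sides.
A packing using 4 tape sides:
  side 1: 10 + 3 = 13
  side 2: 10 + 2 + 1 = 13
  side 3: 8 + 4 + 1 = 13
  side 4: 7 + 4 + 2 = 13
This matches the lower bound, so 4 is optimal.

4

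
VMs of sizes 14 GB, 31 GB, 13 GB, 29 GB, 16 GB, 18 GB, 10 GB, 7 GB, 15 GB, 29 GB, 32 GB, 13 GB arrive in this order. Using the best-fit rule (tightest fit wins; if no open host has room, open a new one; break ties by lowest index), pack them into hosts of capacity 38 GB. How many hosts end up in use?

7

  14 → host 1 (new)  [load 14/38]
  31 → host 2 (new)  [load 31/38]
  13 → host 1  [load 27/38]
  29 → host 3 (new)  [load 29/38]
  16 → host 4 (new)  [load 16/38]
  18 → host 4  [load 34/38]
  10 → host 1  [load 37/38]
  7 → host 2  [load 38/38]
  15 → host 5 (new)  [load 15/38]
  29 → host 6 (new)  [load 29/38]
  32 → host 7 (new)  [load 32/38]
  13 → host 5  [load 28/38]
7 hosts opened.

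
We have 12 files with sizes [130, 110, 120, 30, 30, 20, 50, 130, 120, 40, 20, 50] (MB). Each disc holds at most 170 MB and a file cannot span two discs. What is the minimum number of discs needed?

5

Total = 130 + 130 + 120 + 120 + 110 + 50 + 50 + 40 + 30 + 30 + 20 + 20 = 850 MB.
Lower bound: ⌈850/170⌉ = 5 discs.
A packing using 5 discs:
  disc 1: 130 + 40 = 170
  disc 2: 130 + 20 + 20 = 170
  disc 3: 120 + 50 = 170
  disc 4: 120 + 50 = 170
  disc 5: 110 + 30 + 30 = 170
This matches the lower bound, so 5 is optimal.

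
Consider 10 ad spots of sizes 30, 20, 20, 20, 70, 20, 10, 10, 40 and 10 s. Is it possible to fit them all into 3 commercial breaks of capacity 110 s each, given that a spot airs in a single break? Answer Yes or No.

A valid assignment using 3 commercial breaks:
  break 1: 70 + 40 = 110
  break 2: 30 + 20 + 20 + 20 + 20 = 110
  break 3: 10 + 10 + 10 = 30
Every load is within 110 s, so 3 commercial breaks suffice.

Yes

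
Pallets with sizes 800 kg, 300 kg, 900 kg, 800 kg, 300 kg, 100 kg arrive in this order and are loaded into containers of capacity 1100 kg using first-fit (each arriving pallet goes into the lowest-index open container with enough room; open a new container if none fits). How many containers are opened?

3

  800 → container 1 (new)  [load 800/1100]
  300 → container 1  [load 1100/1100]
  900 → container 2 (new)  [load 900/1100]
  800 → container 3 (new)  [load 800/1100]
  300 → container 3  [load 1100/1100]
  100 → container 2  [load 1000/1100]
3 containers opened.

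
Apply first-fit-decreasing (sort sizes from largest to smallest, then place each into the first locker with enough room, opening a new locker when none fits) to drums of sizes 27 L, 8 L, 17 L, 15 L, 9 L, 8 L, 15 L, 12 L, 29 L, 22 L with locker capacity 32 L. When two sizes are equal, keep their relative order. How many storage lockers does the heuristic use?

Sorted descending: 29, 27, 22, 17, 15, 15, 12, 9, 8, 8.
  29 → locker 1 (new)  [load 29/32]
  27 → locker 2 (new)  [load 27/32]
  22 → locker 3 (new)  [load 22/32]
  17 → locker 4 (new)  [load 17/32]
  15 → locker 4  [load 32/32]
  15 → locker 5 (new)  [load 15/32]
  12 → locker 5  [load 27/32]
  9 → locker 3  [load 31/32]
  8 → locker 6 (new)  [load 8/32]
  8 → locker 6  [load 16/32]
6 storage lockers opened.

6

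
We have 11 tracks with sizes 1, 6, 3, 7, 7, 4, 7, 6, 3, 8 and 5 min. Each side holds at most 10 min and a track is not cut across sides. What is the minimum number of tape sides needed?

Total = 8 + 7 + 7 + 7 + 6 + 6 + 5 + 4 + 3 + 3 + 1 = 57 min.
Lower bound: ⌈57/10⌉ = 6 tape sides.
A packing using 7 tape sides:
  side 1: 8 + 1 = 9
  side 2: 7 + 3 = 10
  side 3: 7 + 3 = 10
  side 4: 7 = 7
  side 5: 6 + 4 = 10
  side 6: 6 = 6
  side 7: 5 = 5
No arrangement into 6 tape sides stays within capacity, so 7 is optimal.

7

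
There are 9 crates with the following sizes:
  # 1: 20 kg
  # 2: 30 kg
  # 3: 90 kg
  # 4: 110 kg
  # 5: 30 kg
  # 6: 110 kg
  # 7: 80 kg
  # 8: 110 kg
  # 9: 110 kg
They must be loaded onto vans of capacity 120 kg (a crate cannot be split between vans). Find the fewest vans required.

7

Total = 110 + 110 + 110 + 110 + 90 + 80 + 30 + 30 + 20 = 690 kg.
Lower bound: ⌈690/120⌉ = 6 vans.
A packing using 7 vans:
  van 1: 110 = 110
  van 2: 110 = 110
  van 3: 110 = 110
  van 4: 110 = 110
  van 5: 90 + 30 = 120
  van 6: 80 + 30 = 110
  van 7: 20 = 20
No arrangement into 6 vans stays within capacity, so 7 is optimal.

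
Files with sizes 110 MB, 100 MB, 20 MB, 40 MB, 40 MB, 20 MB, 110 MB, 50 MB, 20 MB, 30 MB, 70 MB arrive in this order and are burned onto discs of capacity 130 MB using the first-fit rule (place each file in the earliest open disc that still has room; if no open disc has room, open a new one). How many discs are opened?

5

  110 → disc 1 (new)  [load 110/130]
  100 → disc 2 (new)  [load 100/130]
  20 → disc 1  [load 130/130]
  40 → disc 3 (new)  [load 40/130]
  40 → disc 3  [load 80/130]
  20 → disc 2  [load 120/130]
  110 → disc 4 (new)  [load 110/130]
  50 → disc 3  [load 130/130]
  20 → disc 4  [load 130/130]
  30 → disc 5 (new)  [load 30/130]
  70 → disc 5  [load 100/130]
5 discs opened.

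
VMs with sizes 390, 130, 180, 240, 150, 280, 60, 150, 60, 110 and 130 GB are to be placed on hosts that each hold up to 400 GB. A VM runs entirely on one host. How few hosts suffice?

5

Total = 390 + 280 + 240 + 180 + 150 + 150 + 130 + 130 + 110 + 60 + 60 = 1880 GB.
Lower bound: ⌈1880/400⌉ = 5 hosts.
A packing using 5 hosts:
  host 1: 390 = 390
  host 2: 280 + 110 = 390
  host 3: 240 + 150 = 390
  host 4: 180 + 150 + 60 = 390
  host 5: 130 + 130 + 60 = 320
This matches the lower bound, so 5 is optimal.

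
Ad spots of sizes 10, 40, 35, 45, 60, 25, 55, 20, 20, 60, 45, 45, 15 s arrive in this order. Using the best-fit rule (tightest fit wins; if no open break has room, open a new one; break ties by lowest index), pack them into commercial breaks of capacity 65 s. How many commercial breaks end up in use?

8

  10 → break 1 (new)  [load 10/65]
  40 → break 1  [load 50/65]
  35 → break 2 (new)  [load 35/65]
  45 → break 3 (new)  [load 45/65]
  60 → break 4 (new)  [load 60/65]
  25 → break 2  [load 60/65]
  55 → break 5 (new)  [load 55/65]
  20 → break 3  [load 65/65]
  20 → break 6 (new)  [load 20/65]
  60 → break 7 (new)  [load 60/65]
  45 → break 6  [load 65/65]
  45 → break 8 (new)  [load 45/65]
  15 → break 1  [load 65/65]
8 commercial breaks opened.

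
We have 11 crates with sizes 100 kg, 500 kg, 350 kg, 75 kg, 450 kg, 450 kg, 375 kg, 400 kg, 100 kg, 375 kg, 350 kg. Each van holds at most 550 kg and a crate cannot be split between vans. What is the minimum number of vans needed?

8

Total = 500 + 450 + 450 + 400 + 375 + 375 + 350 + 350 + 100 + 100 + 75 = 3525 kg.
Lower bound: ⌈3525/550⌉ = 7 vans.
Also, 8 crates each exceed 275 kg, and no two of those can share a van, so at least 8 vans are needed.
A packing using 8 vans:
  van 1: 500 = 500
  van 2: 450 + 100 = 550
  van 3: 450 + 100 = 550
  van 4: 400 + 75 = 475
  van 5: 375 = 375
  van 6: 375 = 375
  van 7: 350 = 350
  van 8: 350 = 350
This matches the lower bound, so 8 is optimal.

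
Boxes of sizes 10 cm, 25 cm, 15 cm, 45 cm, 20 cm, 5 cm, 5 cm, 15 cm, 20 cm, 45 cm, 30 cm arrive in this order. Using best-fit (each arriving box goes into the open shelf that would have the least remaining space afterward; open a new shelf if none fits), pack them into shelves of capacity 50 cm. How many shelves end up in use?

5

  10 → shelf 1 (new)  [load 10/50]
  25 → shelf 1  [load 35/50]
  15 → shelf 1  [load 50/50]
  45 → shelf 2 (new)  [load 45/50]
  20 → shelf 3 (new)  [load 20/50]
  5 → shelf 2  [load 50/50]
  5 → shelf 3  [load 25/50]
  15 → shelf 3  [load 40/50]
  20 → shelf 4 (new)  [load 20/50]
  45 → shelf 5 (new)  [load 45/50]
  30 → shelf 4  [load 50/50]
5 shelves opened.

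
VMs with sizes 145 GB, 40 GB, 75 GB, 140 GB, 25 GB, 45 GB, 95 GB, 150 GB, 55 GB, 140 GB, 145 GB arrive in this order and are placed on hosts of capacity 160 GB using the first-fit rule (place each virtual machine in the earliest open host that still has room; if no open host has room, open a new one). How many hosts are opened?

8

  145 → host 1 (new)  [load 145/160]
  40 → host 2 (new)  [load 40/160]
  75 → host 2  [load 115/160]
  140 → host 3 (new)  [load 140/160]
  25 → host 2  [load 140/160]
  45 → host 4 (new)  [load 45/160]
  95 → host 4  [load 140/160]
  150 → host 5 (new)  [load 150/160]
  55 → host 6 (new)  [load 55/160]
  140 → host 7 (new)  [load 140/160]
  145 → host 8 (new)  [load 145/160]
8 hosts opened.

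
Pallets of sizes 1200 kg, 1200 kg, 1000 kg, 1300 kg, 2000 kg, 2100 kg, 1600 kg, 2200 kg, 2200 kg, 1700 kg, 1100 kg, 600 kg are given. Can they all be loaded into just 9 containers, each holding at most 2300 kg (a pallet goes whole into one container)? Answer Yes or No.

A valid assignment using 9 containers:
  container 1: 2200 = 2200
  container 2: 2200 = 2200
  container 3: 2100 = 2100
  container 4: 2000 = 2000
  container 5: 1700 + 600 = 2300
  container 6: 1600 = 1600
  container 7: 1300 + 1000 = 2300
  container 8: 1200 + 1100 = 2300
  container 9: 1200 = 1200
Every load is within 2300 kg, so 9 containers suffice.

Yes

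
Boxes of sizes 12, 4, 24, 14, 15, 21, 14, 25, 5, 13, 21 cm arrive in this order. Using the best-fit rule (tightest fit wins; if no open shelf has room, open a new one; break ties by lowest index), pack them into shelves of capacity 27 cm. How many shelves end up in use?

8

  12 → shelf 1 (new)  [load 12/27]
  4 → shelf 1  [load 16/27]
  24 → shelf 2 (new)  [load 24/27]
  14 → shelf 3 (new)  [load 14/27]
  15 → shelf 4 (new)  [load 15/27]
  21 → shelf 5 (new)  [load 21/27]
  14 → shelf 6 (new)  [load 14/27]
  25 → shelf 7 (new)  [load 25/27]
  5 → shelf 5  [load 26/27]
  13 → shelf 3  [load 27/27]
  21 → shelf 8 (new)  [load 21/27]
8 shelves opened.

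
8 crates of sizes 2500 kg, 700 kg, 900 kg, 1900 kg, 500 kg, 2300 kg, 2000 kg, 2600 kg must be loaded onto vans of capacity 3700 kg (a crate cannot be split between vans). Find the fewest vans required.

5

Total = 2600 + 2500 + 2300 + 2000 + 1900 + 900 + 700 + 500 = 13400 kg.
Lower bound: ⌈13400/3700⌉ = 4 vans.
Also, 5 crates each exceed 1850 kg, and no two of those can share a van, so at least 5 vans are needed.
A packing using 5 vans:
  van 1: 2600 + 900 = 3500
  van 2: 2500 + 700 + 500 = 3700
  van 3: 2300 = 2300
  van 4: 2000 = 2000
  van 5: 1900 = 1900
This matches the lower bound, so 5 is optimal.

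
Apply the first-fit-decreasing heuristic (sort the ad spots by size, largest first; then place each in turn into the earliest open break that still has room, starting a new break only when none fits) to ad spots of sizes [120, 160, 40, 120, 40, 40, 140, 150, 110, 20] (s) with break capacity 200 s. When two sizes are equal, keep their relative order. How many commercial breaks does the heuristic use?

6

Sorted descending: 160, 150, 140, 120, 120, 110, 40, 40, 40, 20.
  160 → break 1 (new)  [load 160/200]
  150 → break 2 (new)  [load 150/200]
  140 → break 3 (new)  [load 140/200]
  120 → break 4 (new)  [load 120/200]
  120 → break 5 (new)  [load 120/200]
  110 → break 6 (new)  [load 110/200]
  40 → break 1  [load 200/200]
  40 → break 2  [load 190/200]
  40 → break 3  [load 180/200]
  20 → break 3  [load 200/200]
6 commercial breaks opened.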